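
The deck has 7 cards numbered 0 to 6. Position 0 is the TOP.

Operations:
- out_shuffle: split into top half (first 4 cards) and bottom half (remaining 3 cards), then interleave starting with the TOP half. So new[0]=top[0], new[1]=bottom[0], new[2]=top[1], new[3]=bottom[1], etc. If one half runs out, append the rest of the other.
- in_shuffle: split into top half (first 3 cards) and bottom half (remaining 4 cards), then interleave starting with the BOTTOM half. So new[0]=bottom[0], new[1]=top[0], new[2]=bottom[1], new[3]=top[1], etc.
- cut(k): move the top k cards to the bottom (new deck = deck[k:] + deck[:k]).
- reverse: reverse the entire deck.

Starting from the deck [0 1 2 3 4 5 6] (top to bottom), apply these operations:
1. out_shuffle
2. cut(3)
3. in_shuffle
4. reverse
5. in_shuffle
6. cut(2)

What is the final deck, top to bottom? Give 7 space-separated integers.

Answer: 0 6 5 4 3 2 1

Derivation:
After op 1 (out_shuffle): [0 4 1 5 2 6 3]
After op 2 (cut(3)): [5 2 6 3 0 4 1]
After op 3 (in_shuffle): [3 5 0 2 4 6 1]
After op 4 (reverse): [1 6 4 2 0 5 3]
After op 5 (in_shuffle): [2 1 0 6 5 4 3]
After op 6 (cut(2)): [0 6 5 4 3 2 1]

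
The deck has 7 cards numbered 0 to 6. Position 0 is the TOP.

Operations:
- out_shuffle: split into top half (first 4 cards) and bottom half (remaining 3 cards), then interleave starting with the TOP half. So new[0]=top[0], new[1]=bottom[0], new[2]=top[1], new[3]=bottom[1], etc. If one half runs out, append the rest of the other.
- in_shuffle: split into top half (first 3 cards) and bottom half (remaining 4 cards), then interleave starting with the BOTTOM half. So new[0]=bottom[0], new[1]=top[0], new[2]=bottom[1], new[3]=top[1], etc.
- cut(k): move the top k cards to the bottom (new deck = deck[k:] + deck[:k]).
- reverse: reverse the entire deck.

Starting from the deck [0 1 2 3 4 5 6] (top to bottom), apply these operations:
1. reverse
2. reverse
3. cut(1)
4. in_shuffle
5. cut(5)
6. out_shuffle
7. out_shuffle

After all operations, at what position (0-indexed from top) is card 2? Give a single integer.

After op 1 (reverse): [6 5 4 3 2 1 0]
After op 2 (reverse): [0 1 2 3 4 5 6]
After op 3 (cut(1)): [1 2 3 4 5 6 0]
After op 4 (in_shuffle): [4 1 5 2 6 3 0]
After op 5 (cut(5)): [3 0 4 1 5 2 6]
After op 6 (out_shuffle): [3 5 0 2 4 6 1]
After op 7 (out_shuffle): [3 4 5 6 0 1 2]
Card 2 is at position 6.

Answer: 6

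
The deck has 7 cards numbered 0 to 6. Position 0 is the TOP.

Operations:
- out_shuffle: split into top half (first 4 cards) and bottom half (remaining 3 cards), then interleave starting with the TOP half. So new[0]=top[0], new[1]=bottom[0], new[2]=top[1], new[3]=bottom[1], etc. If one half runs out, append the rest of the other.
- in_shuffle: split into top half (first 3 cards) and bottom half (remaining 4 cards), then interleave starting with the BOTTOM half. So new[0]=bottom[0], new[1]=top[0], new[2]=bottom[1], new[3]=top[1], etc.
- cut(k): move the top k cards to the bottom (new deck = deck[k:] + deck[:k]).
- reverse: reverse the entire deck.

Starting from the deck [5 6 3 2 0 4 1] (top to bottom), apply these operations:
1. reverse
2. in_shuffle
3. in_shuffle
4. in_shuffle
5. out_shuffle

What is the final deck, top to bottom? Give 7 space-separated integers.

Answer: 1 3 4 6 0 5 2

Derivation:
After op 1 (reverse): [1 4 0 2 3 6 5]
After op 2 (in_shuffle): [2 1 3 4 6 0 5]
After op 3 (in_shuffle): [4 2 6 1 0 3 5]
After op 4 (in_shuffle): [1 4 0 2 3 6 5]
After op 5 (out_shuffle): [1 3 4 6 0 5 2]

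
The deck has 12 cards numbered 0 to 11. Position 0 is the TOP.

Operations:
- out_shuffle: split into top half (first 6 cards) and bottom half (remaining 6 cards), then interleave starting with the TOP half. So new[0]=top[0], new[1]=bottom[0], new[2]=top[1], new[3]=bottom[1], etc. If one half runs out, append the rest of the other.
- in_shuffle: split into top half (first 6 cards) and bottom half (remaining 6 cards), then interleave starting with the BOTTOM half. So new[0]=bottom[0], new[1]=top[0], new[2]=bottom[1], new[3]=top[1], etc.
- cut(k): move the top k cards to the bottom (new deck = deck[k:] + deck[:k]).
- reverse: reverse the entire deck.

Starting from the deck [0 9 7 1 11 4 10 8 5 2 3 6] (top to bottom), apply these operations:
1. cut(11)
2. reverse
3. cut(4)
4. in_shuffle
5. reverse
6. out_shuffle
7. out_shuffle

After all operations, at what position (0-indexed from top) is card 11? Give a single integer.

After op 1 (cut(11)): [6 0 9 7 1 11 4 10 8 5 2 3]
After op 2 (reverse): [3 2 5 8 10 4 11 1 7 9 0 6]
After op 3 (cut(4)): [10 4 11 1 7 9 0 6 3 2 5 8]
After op 4 (in_shuffle): [0 10 6 4 3 11 2 1 5 7 8 9]
After op 5 (reverse): [9 8 7 5 1 2 11 3 4 6 10 0]
After op 6 (out_shuffle): [9 11 8 3 7 4 5 6 1 10 2 0]
After op 7 (out_shuffle): [9 5 11 6 8 1 3 10 7 2 4 0]
Card 11 is at position 2.

Answer: 2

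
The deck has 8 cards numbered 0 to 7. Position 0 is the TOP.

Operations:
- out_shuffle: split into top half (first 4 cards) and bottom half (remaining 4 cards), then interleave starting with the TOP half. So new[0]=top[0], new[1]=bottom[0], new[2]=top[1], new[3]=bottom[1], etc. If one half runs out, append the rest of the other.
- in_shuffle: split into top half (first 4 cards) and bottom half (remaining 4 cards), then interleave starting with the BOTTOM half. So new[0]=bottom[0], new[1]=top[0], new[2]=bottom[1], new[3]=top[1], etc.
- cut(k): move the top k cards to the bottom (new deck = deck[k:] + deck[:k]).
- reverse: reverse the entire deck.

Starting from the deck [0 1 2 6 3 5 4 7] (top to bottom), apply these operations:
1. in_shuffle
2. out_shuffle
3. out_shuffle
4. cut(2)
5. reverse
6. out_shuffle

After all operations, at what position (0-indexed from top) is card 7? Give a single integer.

Answer: 5

Derivation:
After op 1 (in_shuffle): [3 0 5 1 4 2 7 6]
After op 2 (out_shuffle): [3 4 0 2 5 7 1 6]
After op 3 (out_shuffle): [3 5 4 7 0 1 2 6]
After op 4 (cut(2)): [4 7 0 1 2 6 3 5]
After op 5 (reverse): [5 3 6 2 1 0 7 4]
After op 6 (out_shuffle): [5 1 3 0 6 7 2 4]
Card 7 is at position 5.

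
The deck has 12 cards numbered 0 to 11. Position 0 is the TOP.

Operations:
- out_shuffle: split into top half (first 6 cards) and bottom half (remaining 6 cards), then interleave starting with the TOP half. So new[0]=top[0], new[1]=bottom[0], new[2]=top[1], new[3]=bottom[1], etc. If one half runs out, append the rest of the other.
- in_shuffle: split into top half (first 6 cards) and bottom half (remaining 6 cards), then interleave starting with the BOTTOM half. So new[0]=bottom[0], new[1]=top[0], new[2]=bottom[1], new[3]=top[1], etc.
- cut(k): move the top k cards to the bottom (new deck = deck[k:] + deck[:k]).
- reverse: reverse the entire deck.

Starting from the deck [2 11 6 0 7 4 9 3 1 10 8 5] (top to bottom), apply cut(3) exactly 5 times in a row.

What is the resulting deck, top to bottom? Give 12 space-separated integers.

After op 1 (cut(3)): [0 7 4 9 3 1 10 8 5 2 11 6]
After op 2 (cut(3)): [9 3 1 10 8 5 2 11 6 0 7 4]
After op 3 (cut(3)): [10 8 5 2 11 6 0 7 4 9 3 1]
After op 4 (cut(3)): [2 11 6 0 7 4 9 3 1 10 8 5]
After op 5 (cut(3)): [0 7 4 9 3 1 10 8 5 2 11 6]

Answer: 0 7 4 9 3 1 10 8 5 2 11 6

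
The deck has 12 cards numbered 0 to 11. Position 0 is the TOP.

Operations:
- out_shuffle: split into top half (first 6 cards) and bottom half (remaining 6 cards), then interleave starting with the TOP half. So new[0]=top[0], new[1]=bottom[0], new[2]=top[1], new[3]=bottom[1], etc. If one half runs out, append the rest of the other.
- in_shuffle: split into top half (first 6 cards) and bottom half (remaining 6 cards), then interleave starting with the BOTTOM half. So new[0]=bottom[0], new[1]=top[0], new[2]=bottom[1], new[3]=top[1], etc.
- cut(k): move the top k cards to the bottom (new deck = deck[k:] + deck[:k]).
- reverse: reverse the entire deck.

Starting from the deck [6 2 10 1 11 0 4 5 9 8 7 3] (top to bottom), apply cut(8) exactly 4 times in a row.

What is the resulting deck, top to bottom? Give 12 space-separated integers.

Answer: 9 8 7 3 6 2 10 1 11 0 4 5

Derivation:
After op 1 (cut(8)): [9 8 7 3 6 2 10 1 11 0 4 5]
After op 2 (cut(8)): [11 0 4 5 9 8 7 3 6 2 10 1]
After op 3 (cut(8)): [6 2 10 1 11 0 4 5 9 8 7 3]
After op 4 (cut(8)): [9 8 7 3 6 2 10 1 11 0 4 5]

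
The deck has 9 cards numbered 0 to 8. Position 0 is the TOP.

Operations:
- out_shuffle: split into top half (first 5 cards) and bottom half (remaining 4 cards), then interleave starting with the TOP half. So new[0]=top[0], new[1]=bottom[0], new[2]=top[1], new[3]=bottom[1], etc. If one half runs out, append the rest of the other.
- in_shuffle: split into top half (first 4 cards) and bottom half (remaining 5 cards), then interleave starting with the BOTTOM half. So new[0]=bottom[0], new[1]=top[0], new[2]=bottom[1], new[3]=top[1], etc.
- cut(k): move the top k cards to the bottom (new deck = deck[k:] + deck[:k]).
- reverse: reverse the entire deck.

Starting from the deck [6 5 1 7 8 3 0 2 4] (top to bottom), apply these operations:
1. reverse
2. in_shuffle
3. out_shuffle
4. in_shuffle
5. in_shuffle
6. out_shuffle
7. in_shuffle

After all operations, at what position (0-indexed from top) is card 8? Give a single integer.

After op 1 (reverse): [4 2 0 3 8 7 1 5 6]
After op 2 (in_shuffle): [8 4 7 2 1 0 5 3 6]
After op 3 (out_shuffle): [8 0 4 5 7 3 2 6 1]
After op 4 (in_shuffle): [7 8 3 0 2 4 6 5 1]
After op 5 (in_shuffle): [2 7 4 8 6 3 5 0 1]
After op 6 (out_shuffle): [2 3 7 5 4 0 8 1 6]
After op 7 (in_shuffle): [4 2 0 3 8 7 1 5 6]
Card 8 is at position 4.

Answer: 4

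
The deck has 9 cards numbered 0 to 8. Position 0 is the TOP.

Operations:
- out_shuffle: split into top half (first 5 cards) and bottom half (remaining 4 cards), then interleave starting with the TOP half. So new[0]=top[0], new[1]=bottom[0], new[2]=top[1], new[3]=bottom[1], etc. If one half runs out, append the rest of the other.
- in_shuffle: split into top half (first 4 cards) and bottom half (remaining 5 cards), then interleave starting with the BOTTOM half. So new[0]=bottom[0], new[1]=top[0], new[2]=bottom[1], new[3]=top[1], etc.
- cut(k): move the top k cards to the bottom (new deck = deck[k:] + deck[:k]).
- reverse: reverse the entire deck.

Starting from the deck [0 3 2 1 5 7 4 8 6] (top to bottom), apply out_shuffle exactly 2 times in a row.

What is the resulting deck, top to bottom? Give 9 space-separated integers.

After op 1 (out_shuffle): [0 7 3 4 2 8 1 6 5]
After op 2 (out_shuffle): [0 8 7 1 3 6 4 5 2]

Answer: 0 8 7 1 3 6 4 5 2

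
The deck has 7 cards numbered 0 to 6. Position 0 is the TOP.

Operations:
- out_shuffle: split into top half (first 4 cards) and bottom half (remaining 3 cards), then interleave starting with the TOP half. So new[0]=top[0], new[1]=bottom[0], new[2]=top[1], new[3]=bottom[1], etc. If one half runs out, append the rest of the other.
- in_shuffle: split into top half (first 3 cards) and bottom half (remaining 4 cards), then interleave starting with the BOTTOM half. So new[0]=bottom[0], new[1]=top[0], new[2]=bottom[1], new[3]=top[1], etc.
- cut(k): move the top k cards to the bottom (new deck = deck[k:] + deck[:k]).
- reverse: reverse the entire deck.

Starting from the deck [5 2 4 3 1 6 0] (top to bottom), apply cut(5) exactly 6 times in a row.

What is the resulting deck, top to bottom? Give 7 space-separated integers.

Answer: 4 3 1 6 0 5 2

Derivation:
After op 1 (cut(5)): [6 0 5 2 4 3 1]
After op 2 (cut(5)): [3 1 6 0 5 2 4]
After op 3 (cut(5)): [2 4 3 1 6 0 5]
After op 4 (cut(5)): [0 5 2 4 3 1 6]
After op 5 (cut(5)): [1 6 0 5 2 4 3]
After op 6 (cut(5)): [4 3 1 6 0 5 2]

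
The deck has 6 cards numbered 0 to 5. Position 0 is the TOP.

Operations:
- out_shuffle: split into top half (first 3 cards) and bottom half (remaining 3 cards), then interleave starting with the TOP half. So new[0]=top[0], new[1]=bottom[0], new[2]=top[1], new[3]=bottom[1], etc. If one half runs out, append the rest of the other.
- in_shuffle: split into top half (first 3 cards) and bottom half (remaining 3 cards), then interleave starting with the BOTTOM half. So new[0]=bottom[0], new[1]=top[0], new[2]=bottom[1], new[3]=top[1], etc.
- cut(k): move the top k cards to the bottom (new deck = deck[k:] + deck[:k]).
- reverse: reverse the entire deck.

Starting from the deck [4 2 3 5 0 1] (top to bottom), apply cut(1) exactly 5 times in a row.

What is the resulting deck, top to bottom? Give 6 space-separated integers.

Answer: 1 4 2 3 5 0

Derivation:
After op 1 (cut(1)): [2 3 5 0 1 4]
After op 2 (cut(1)): [3 5 0 1 4 2]
After op 3 (cut(1)): [5 0 1 4 2 3]
After op 4 (cut(1)): [0 1 4 2 3 5]
After op 5 (cut(1)): [1 4 2 3 5 0]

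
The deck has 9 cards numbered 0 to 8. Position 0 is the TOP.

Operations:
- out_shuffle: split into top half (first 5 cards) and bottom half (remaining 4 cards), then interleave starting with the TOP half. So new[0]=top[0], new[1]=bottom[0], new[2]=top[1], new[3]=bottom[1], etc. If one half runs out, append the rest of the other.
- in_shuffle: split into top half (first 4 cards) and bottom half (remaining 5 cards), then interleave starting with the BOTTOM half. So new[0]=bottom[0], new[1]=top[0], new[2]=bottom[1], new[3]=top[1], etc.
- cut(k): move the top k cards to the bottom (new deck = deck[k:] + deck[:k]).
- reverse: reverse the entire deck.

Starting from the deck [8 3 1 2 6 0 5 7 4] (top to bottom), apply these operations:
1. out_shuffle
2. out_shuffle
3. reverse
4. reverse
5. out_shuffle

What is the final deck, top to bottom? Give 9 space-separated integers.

After op 1 (out_shuffle): [8 0 3 5 1 7 2 4 6]
After op 2 (out_shuffle): [8 7 0 2 3 4 5 6 1]
After op 3 (reverse): [1 6 5 4 3 2 0 7 8]
After op 4 (reverse): [8 7 0 2 3 4 5 6 1]
After op 5 (out_shuffle): [8 4 7 5 0 6 2 1 3]

Answer: 8 4 7 5 0 6 2 1 3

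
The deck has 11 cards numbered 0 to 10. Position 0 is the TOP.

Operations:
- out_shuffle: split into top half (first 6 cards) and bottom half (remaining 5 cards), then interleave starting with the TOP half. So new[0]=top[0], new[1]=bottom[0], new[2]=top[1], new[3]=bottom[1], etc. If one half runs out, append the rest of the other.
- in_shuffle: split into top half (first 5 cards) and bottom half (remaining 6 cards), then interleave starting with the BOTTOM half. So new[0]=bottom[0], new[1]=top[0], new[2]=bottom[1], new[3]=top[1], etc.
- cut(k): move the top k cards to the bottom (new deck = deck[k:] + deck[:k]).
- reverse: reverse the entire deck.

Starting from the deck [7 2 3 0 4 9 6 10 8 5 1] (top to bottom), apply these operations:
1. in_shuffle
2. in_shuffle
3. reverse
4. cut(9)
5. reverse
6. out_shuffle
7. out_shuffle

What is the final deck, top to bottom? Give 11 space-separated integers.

Answer: 8 6 4 3 7 5 10 9 0 2 1

Derivation:
After op 1 (in_shuffle): [9 7 6 2 10 3 8 0 5 4 1]
After op 2 (in_shuffle): [3 9 8 7 0 6 5 2 4 10 1]
After op 3 (reverse): [1 10 4 2 5 6 0 7 8 9 3]
After op 4 (cut(9)): [9 3 1 10 4 2 5 6 0 7 8]
After op 5 (reverse): [8 7 0 6 5 2 4 10 1 3 9]
After op 6 (out_shuffle): [8 4 7 10 0 1 6 3 5 9 2]
After op 7 (out_shuffle): [8 6 4 3 7 5 10 9 0 2 1]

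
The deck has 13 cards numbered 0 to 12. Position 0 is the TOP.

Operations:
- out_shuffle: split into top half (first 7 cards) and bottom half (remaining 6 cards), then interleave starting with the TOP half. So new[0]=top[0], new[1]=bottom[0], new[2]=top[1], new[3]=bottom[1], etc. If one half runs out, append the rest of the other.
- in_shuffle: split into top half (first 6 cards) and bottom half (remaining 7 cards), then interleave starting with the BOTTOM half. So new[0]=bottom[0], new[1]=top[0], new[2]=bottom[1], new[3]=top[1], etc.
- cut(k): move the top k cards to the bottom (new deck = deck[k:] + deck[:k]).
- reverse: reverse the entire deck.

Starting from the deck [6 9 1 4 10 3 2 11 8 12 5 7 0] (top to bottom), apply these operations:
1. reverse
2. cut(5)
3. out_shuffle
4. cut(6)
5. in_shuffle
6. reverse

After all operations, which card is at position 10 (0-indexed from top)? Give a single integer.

Answer: 11

Derivation:
After op 1 (reverse): [0 7 5 12 8 11 2 3 10 4 1 9 6]
After op 2 (cut(5)): [11 2 3 10 4 1 9 6 0 7 5 12 8]
After op 3 (out_shuffle): [11 6 2 0 3 7 10 5 4 12 1 8 9]
After op 4 (cut(6)): [10 5 4 12 1 8 9 11 6 2 0 3 7]
After op 5 (in_shuffle): [9 10 11 5 6 4 2 12 0 1 3 8 7]
After op 6 (reverse): [7 8 3 1 0 12 2 4 6 5 11 10 9]
Position 10: card 11.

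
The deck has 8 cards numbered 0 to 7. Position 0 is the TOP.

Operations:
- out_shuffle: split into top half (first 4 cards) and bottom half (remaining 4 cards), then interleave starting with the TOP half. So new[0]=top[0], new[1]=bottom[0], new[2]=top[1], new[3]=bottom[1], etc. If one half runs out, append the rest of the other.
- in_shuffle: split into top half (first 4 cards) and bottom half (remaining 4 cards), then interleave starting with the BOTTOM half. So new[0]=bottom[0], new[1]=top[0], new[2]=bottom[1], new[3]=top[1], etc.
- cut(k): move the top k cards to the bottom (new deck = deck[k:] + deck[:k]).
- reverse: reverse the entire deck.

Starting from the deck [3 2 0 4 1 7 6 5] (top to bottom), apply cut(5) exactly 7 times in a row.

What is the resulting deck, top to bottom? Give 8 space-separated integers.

Answer: 4 1 7 6 5 3 2 0

Derivation:
After op 1 (cut(5)): [7 6 5 3 2 0 4 1]
After op 2 (cut(5)): [0 4 1 7 6 5 3 2]
After op 3 (cut(5)): [5 3 2 0 4 1 7 6]
After op 4 (cut(5)): [1 7 6 5 3 2 0 4]
After op 5 (cut(5)): [2 0 4 1 7 6 5 3]
After op 6 (cut(5)): [6 5 3 2 0 4 1 7]
After op 7 (cut(5)): [4 1 7 6 5 3 2 0]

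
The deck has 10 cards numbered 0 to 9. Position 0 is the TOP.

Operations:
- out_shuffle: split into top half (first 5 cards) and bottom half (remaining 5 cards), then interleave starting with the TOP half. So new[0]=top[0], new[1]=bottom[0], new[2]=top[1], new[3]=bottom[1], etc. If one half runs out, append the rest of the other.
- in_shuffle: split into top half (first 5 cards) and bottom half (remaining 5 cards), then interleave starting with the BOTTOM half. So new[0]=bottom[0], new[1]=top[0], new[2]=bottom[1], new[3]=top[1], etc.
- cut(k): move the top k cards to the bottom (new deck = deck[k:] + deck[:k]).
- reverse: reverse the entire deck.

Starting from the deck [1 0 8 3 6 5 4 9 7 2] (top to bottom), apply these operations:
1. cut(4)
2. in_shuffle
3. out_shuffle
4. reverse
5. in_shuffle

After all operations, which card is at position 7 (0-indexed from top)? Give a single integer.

After op 1 (cut(4)): [6 5 4 9 7 2 1 0 8 3]
After op 2 (in_shuffle): [2 6 1 5 0 4 8 9 3 7]
After op 3 (out_shuffle): [2 4 6 8 1 9 5 3 0 7]
After op 4 (reverse): [7 0 3 5 9 1 8 6 4 2]
After op 5 (in_shuffle): [1 7 8 0 6 3 4 5 2 9]
Position 7: card 5.

Answer: 5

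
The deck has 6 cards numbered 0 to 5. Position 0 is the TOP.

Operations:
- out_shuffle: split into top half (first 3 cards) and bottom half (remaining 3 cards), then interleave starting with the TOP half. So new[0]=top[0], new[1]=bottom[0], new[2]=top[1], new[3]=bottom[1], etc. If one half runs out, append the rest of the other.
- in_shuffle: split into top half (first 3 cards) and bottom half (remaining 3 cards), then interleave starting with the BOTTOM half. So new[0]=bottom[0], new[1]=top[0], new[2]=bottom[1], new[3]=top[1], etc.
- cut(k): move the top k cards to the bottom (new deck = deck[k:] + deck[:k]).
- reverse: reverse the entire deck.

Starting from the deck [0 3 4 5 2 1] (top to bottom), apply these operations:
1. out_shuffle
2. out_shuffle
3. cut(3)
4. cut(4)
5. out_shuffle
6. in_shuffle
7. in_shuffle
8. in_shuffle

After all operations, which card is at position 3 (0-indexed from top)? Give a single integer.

After op 1 (out_shuffle): [0 5 3 2 4 1]
After op 2 (out_shuffle): [0 2 5 4 3 1]
After op 3 (cut(3)): [4 3 1 0 2 5]
After op 4 (cut(4)): [2 5 4 3 1 0]
After op 5 (out_shuffle): [2 3 5 1 4 0]
After op 6 (in_shuffle): [1 2 4 3 0 5]
After op 7 (in_shuffle): [3 1 0 2 5 4]
After op 8 (in_shuffle): [2 3 5 1 4 0]
Position 3: card 1.

Answer: 1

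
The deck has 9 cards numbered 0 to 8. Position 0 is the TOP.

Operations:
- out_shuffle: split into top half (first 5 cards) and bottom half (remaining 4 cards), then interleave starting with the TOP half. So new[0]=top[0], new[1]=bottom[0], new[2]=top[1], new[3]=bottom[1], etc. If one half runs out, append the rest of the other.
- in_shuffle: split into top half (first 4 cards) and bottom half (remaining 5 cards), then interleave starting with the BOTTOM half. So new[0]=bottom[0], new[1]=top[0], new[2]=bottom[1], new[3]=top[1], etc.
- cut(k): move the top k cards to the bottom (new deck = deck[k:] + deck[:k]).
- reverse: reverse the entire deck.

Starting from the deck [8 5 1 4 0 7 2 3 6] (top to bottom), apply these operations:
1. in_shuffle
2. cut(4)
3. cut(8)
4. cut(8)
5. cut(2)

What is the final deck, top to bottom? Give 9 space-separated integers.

Answer: 2 1 3 4 6 0 8 7 5

Derivation:
After op 1 (in_shuffle): [0 8 7 5 2 1 3 4 6]
After op 2 (cut(4)): [2 1 3 4 6 0 8 7 5]
After op 3 (cut(8)): [5 2 1 3 4 6 0 8 7]
After op 4 (cut(8)): [7 5 2 1 3 4 6 0 8]
After op 5 (cut(2)): [2 1 3 4 6 0 8 7 5]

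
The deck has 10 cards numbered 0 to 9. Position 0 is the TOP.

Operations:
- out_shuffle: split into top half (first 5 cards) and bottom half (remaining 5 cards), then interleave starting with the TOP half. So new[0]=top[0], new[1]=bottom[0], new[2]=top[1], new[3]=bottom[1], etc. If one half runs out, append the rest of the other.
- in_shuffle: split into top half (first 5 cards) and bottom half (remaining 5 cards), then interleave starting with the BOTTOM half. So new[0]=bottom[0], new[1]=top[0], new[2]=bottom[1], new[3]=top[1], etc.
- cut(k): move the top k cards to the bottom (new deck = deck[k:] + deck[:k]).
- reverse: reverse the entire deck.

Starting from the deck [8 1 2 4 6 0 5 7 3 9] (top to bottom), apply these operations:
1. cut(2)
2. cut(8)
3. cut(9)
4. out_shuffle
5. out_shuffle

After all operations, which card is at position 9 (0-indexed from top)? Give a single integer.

Answer: 3

Derivation:
After op 1 (cut(2)): [2 4 6 0 5 7 3 9 8 1]
After op 2 (cut(8)): [8 1 2 4 6 0 5 7 3 9]
After op 3 (cut(9)): [9 8 1 2 4 6 0 5 7 3]
After op 4 (out_shuffle): [9 6 8 0 1 5 2 7 4 3]
After op 5 (out_shuffle): [9 5 6 2 8 7 0 4 1 3]
Position 9: card 3.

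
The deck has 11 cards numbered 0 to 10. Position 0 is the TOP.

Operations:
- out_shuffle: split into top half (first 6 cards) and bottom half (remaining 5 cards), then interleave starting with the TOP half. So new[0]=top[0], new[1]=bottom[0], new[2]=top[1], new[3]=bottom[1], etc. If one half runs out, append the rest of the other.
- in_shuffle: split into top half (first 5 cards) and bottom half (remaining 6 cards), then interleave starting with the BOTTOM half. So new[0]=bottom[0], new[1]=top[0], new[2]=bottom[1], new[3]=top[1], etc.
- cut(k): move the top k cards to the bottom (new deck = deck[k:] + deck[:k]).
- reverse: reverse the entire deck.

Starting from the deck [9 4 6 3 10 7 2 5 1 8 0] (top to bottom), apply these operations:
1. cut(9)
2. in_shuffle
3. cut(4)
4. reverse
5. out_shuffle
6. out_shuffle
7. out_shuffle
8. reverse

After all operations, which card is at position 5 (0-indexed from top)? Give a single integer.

After op 1 (cut(9)): [8 0 9 4 6 3 10 7 2 5 1]
After op 2 (in_shuffle): [3 8 10 0 7 9 2 4 5 6 1]
After op 3 (cut(4)): [7 9 2 4 5 6 1 3 8 10 0]
After op 4 (reverse): [0 10 8 3 1 6 5 4 2 9 7]
After op 5 (out_shuffle): [0 5 10 4 8 2 3 9 1 7 6]
After op 6 (out_shuffle): [0 3 5 9 10 1 4 7 8 6 2]
After op 7 (out_shuffle): [0 4 3 7 5 8 9 6 10 2 1]
After op 8 (reverse): [1 2 10 6 9 8 5 7 3 4 0]
Position 5: card 8.

Answer: 8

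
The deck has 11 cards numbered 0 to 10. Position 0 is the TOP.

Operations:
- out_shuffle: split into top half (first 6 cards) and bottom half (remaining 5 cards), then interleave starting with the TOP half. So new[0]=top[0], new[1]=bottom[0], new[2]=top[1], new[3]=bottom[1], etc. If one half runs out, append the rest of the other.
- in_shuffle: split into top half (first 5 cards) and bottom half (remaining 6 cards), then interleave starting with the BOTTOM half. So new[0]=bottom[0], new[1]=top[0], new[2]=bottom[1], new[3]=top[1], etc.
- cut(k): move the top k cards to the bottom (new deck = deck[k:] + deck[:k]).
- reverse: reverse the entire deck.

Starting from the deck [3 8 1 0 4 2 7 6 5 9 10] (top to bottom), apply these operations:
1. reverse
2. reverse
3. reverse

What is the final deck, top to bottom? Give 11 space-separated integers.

After op 1 (reverse): [10 9 5 6 7 2 4 0 1 8 3]
After op 2 (reverse): [3 8 1 0 4 2 7 6 5 9 10]
After op 3 (reverse): [10 9 5 6 7 2 4 0 1 8 3]

Answer: 10 9 5 6 7 2 4 0 1 8 3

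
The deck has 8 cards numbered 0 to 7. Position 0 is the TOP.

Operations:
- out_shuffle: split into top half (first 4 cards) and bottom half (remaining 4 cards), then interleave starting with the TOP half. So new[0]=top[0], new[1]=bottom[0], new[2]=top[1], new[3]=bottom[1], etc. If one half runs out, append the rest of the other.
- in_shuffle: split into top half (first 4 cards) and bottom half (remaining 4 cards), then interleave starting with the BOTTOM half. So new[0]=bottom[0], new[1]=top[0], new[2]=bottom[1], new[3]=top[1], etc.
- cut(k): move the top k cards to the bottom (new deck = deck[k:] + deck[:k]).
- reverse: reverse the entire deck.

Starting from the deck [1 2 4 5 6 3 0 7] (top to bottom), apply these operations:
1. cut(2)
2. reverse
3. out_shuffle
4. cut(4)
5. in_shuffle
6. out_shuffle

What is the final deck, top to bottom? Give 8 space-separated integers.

Answer: 2 1 7 0 3 6 5 4

Derivation:
After op 1 (cut(2)): [4 5 6 3 0 7 1 2]
After op 2 (reverse): [2 1 7 0 3 6 5 4]
After op 3 (out_shuffle): [2 3 1 6 7 5 0 4]
After op 4 (cut(4)): [7 5 0 4 2 3 1 6]
After op 5 (in_shuffle): [2 7 3 5 1 0 6 4]
After op 6 (out_shuffle): [2 1 7 0 3 6 5 4]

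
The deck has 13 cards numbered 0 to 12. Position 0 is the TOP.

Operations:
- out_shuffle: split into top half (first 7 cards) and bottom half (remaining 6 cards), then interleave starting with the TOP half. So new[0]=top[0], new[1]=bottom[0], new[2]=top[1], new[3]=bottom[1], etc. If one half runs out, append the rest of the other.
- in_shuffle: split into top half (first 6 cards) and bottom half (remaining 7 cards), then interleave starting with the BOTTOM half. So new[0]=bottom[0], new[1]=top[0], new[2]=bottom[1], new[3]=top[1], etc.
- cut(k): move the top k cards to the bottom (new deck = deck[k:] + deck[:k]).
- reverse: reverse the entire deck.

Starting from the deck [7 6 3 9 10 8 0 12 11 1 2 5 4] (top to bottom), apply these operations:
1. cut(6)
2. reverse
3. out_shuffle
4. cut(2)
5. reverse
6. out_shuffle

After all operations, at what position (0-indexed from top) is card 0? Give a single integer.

Answer: 6

Derivation:
After op 1 (cut(6)): [0 12 11 1 2 5 4 7 6 3 9 10 8]
After op 2 (reverse): [8 10 9 3 6 7 4 5 2 1 11 12 0]
After op 3 (out_shuffle): [8 5 10 2 9 1 3 11 6 12 7 0 4]
After op 4 (cut(2)): [10 2 9 1 3 11 6 12 7 0 4 8 5]
After op 5 (reverse): [5 8 4 0 7 12 6 11 3 1 9 2 10]
After op 6 (out_shuffle): [5 11 8 3 4 1 0 9 7 2 12 10 6]
Card 0 is at position 6.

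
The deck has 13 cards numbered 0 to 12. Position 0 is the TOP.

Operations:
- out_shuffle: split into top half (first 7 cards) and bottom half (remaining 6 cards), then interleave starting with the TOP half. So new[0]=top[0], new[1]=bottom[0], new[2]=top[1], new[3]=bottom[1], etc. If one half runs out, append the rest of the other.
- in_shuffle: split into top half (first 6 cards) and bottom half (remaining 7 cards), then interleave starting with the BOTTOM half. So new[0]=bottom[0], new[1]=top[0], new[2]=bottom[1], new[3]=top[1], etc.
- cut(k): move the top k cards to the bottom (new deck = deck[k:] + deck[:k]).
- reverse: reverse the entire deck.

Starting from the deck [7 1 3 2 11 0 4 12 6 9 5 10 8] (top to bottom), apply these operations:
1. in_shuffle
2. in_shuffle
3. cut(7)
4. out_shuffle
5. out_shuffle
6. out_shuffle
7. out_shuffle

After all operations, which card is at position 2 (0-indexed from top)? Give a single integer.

After op 1 (in_shuffle): [4 7 12 1 6 3 9 2 5 11 10 0 8]
After op 2 (in_shuffle): [9 4 2 7 5 12 11 1 10 6 0 3 8]
After op 3 (cut(7)): [1 10 6 0 3 8 9 4 2 7 5 12 11]
After op 4 (out_shuffle): [1 4 10 2 6 7 0 5 3 12 8 11 9]
After op 5 (out_shuffle): [1 5 4 3 10 12 2 8 6 11 7 9 0]
After op 6 (out_shuffle): [1 8 5 6 4 11 3 7 10 9 12 0 2]
After op 7 (out_shuffle): [1 7 8 10 5 9 6 12 4 0 11 2 3]
Position 2: card 8.

Answer: 8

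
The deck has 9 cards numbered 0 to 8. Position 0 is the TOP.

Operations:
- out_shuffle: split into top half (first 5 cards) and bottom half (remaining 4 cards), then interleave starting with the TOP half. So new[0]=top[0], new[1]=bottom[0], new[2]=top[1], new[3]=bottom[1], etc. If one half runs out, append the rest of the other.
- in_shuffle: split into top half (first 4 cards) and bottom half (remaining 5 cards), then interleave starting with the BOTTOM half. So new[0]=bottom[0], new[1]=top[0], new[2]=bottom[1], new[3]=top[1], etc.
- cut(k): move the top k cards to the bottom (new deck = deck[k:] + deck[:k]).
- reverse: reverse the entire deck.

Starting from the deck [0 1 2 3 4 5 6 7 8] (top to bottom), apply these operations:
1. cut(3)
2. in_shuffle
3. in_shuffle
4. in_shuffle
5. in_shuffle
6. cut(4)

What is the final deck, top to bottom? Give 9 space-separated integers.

After op 1 (cut(3)): [3 4 5 6 7 8 0 1 2]
After op 2 (in_shuffle): [7 3 8 4 0 5 1 6 2]
After op 3 (in_shuffle): [0 7 5 3 1 8 6 4 2]
After op 4 (in_shuffle): [1 0 8 7 6 5 4 3 2]
After op 5 (in_shuffle): [6 1 5 0 4 8 3 7 2]
After op 6 (cut(4)): [4 8 3 7 2 6 1 5 0]

Answer: 4 8 3 7 2 6 1 5 0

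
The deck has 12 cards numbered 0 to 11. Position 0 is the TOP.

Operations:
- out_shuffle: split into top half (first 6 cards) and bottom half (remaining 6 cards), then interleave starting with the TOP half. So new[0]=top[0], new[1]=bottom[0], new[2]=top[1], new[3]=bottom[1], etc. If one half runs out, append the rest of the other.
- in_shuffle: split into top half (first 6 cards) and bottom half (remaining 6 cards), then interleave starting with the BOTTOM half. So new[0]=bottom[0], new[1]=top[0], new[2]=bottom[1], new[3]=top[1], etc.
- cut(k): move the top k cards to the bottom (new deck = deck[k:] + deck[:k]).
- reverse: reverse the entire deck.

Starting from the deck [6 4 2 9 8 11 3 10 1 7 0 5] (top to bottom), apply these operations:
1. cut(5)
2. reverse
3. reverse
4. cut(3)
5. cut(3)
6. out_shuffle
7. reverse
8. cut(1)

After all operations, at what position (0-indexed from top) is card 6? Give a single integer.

Answer: 8

Derivation:
After op 1 (cut(5)): [11 3 10 1 7 0 5 6 4 2 9 8]
After op 2 (reverse): [8 9 2 4 6 5 0 7 1 10 3 11]
After op 3 (reverse): [11 3 10 1 7 0 5 6 4 2 9 8]
After op 4 (cut(3)): [1 7 0 5 6 4 2 9 8 11 3 10]
After op 5 (cut(3)): [5 6 4 2 9 8 11 3 10 1 7 0]
After op 6 (out_shuffle): [5 11 6 3 4 10 2 1 9 7 8 0]
After op 7 (reverse): [0 8 7 9 1 2 10 4 3 6 11 5]
After op 8 (cut(1)): [8 7 9 1 2 10 4 3 6 11 5 0]
Card 6 is at position 8.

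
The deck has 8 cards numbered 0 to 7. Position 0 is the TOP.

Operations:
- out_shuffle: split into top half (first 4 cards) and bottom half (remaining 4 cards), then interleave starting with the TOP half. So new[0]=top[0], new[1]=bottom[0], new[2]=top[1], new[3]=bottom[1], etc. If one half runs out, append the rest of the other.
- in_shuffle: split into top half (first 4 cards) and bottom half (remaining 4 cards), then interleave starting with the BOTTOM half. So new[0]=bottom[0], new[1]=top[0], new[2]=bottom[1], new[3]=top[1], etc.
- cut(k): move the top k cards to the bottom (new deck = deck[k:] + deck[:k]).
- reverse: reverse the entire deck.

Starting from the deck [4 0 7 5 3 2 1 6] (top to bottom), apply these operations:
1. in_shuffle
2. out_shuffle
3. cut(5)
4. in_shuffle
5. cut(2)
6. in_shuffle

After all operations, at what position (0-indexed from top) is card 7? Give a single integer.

After op 1 (in_shuffle): [3 4 2 0 1 7 6 5]
After op 2 (out_shuffle): [3 1 4 7 2 6 0 5]
After op 3 (cut(5)): [6 0 5 3 1 4 7 2]
After op 4 (in_shuffle): [1 6 4 0 7 5 2 3]
After op 5 (cut(2)): [4 0 7 5 2 3 1 6]
After op 6 (in_shuffle): [2 4 3 0 1 7 6 5]
Card 7 is at position 5.

Answer: 5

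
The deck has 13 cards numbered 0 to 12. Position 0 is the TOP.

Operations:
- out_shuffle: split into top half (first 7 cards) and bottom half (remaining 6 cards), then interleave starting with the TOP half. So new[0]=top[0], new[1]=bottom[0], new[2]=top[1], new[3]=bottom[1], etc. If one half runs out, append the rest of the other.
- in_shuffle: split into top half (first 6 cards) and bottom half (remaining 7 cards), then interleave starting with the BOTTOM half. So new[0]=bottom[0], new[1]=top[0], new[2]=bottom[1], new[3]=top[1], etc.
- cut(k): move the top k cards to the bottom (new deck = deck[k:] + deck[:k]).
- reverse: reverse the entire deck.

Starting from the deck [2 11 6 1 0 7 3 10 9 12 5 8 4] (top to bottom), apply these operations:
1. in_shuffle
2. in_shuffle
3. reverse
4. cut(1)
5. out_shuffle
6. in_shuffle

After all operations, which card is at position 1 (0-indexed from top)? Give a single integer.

Answer: 6

Derivation:
After op 1 (in_shuffle): [3 2 10 11 9 6 12 1 5 0 8 7 4]
After op 2 (in_shuffle): [12 3 1 2 5 10 0 11 8 9 7 6 4]
After op 3 (reverse): [4 6 7 9 8 11 0 10 5 2 1 3 12]
After op 4 (cut(1)): [6 7 9 8 11 0 10 5 2 1 3 12 4]
After op 5 (out_shuffle): [6 5 7 2 9 1 8 3 11 12 0 4 10]
After op 6 (in_shuffle): [8 6 3 5 11 7 12 2 0 9 4 1 10]
Position 1: card 6.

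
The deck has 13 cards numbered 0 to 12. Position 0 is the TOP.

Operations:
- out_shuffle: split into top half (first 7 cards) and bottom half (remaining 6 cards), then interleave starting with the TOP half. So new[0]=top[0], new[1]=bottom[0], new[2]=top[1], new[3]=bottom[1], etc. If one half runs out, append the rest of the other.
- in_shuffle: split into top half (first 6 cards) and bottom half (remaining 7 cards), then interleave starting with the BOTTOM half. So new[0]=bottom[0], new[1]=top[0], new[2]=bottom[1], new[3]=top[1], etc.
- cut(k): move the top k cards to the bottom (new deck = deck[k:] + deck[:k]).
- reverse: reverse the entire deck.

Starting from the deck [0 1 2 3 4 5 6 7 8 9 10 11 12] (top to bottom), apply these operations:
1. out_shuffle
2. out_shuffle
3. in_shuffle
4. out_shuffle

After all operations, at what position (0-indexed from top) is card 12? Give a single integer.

Answer: 12

Derivation:
After op 1 (out_shuffle): [0 7 1 8 2 9 3 10 4 11 5 12 6]
After op 2 (out_shuffle): [0 10 7 4 1 11 8 5 2 12 9 6 3]
After op 3 (in_shuffle): [8 0 5 10 2 7 12 4 9 1 6 11 3]
After op 4 (out_shuffle): [8 4 0 9 5 1 10 6 2 11 7 3 12]
Card 12 is at position 12.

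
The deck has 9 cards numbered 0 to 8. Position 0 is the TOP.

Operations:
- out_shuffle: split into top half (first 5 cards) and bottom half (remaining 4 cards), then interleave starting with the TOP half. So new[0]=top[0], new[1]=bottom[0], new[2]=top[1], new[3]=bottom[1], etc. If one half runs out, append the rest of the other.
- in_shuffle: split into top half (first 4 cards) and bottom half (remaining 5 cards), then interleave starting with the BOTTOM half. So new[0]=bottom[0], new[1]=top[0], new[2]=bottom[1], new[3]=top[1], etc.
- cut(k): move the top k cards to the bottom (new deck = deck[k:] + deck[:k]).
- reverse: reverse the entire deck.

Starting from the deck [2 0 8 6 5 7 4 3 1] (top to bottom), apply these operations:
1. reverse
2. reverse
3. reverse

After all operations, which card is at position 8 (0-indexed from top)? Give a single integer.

After op 1 (reverse): [1 3 4 7 5 6 8 0 2]
After op 2 (reverse): [2 0 8 6 5 7 4 3 1]
After op 3 (reverse): [1 3 4 7 5 6 8 0 2]
Position 8: card 2.

Answer: 2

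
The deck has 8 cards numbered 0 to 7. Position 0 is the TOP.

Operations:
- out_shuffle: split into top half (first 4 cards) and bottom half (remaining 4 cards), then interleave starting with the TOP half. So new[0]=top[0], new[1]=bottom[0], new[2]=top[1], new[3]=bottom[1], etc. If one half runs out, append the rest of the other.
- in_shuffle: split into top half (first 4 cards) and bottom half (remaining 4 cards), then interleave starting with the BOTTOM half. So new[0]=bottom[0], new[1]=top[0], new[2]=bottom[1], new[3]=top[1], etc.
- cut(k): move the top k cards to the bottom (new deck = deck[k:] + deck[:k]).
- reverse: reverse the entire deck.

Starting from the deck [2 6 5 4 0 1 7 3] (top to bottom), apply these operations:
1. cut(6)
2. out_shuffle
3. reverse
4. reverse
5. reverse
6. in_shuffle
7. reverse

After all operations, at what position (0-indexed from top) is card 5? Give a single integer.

Answer: 3

Derivation:
After op 1 (cut(6)): [7 3 2 6 5 4 0 1]
After op 2 (out_shuffle): [7 5 3 4 2 0 6 1]
After op 3 (reverse): [1 6 0 2 4 3 5 7]
After op 4 (reverse): [7 5 3 4 2 0 6 1]
After op 5 (reverse): [1 6 0 2 4 3 5 7]
After op 6 (in_shuffle): [4 1 3 6 5 0 7 2]
After op 7 (reverse): [2 7 0 5 6 3 1 4]
Card 5 is at position 3.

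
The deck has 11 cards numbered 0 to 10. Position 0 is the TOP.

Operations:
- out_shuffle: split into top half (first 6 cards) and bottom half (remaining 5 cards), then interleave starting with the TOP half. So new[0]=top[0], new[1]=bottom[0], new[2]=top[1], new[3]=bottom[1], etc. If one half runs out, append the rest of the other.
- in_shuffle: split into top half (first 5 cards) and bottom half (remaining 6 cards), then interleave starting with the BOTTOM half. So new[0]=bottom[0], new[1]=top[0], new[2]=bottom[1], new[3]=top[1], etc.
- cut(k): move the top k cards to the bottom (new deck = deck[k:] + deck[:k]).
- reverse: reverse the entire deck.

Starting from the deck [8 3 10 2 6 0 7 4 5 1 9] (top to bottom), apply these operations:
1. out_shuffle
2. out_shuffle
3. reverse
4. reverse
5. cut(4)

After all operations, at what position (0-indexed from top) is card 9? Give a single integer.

After op 1 (out_shuffle): [8 7 3 4 10 5 2 1 6 9 0]
After op 2 (out_shuffle): [8 2 7 1 3 6 4 9 10 0 5]
After op 3 (reverse): [5 0 10 9 4 6 3 1 7 2 8]
After op 4 (reverse): [8 2 7 1 3 6 4 9 10 0 5]
After op 5 (cut(4)): [3 6 4 9 10 0 5 8 2 7 1]
Card 9 is at position 3.

Answer: 3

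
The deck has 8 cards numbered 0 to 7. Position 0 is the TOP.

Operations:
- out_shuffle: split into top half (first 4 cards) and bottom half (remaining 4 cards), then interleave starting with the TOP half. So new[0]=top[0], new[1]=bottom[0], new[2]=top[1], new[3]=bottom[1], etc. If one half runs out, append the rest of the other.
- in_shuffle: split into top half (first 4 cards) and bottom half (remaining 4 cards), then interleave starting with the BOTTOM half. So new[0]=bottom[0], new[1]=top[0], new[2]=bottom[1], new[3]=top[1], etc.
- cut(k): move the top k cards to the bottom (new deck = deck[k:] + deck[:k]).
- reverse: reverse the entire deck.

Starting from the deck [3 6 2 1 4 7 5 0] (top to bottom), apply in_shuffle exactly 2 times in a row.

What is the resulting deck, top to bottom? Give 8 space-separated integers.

Answer: 5 4 2 3 0 7 1 6

Derivation:
After op 1 (in_shuffle): [4 3 7 6 5 2 0 1]
After op 2 (in_shuffle): [5 4 2 3 0 7 1 6]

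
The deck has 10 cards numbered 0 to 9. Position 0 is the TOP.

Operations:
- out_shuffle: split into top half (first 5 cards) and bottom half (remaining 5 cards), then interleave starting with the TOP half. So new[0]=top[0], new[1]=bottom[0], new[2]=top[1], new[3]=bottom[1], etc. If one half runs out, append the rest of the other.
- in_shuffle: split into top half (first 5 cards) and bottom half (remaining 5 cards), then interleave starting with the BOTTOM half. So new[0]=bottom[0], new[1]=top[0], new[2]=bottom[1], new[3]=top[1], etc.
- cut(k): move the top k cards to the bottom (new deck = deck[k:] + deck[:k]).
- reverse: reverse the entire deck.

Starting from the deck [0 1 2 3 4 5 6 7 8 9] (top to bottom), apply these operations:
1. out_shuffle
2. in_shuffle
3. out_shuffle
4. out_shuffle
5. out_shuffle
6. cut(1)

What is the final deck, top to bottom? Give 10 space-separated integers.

Answer: 9 6 4 1 8 5 3 0 2 7

Derivation:
After op 1 (out_shuffle): [0 5 1 6 2 7 3 8 4 9]
After op 2 (in_shuffle): [7 0 3 5 8 1 4 6 9 2]
After op 3 (out_shuffle): [7 1 0 4 3 6 5 9 8 2]
After op 4 (out_shuffle): [7 6 1 5 0 9 4 8 3 2]
After op 5 (out_shuffle): [7 9 6 4 1 8 5 3 0 2]
After op 6 (cut(1)): [9 6 4 1 8 5 3 0 2 7]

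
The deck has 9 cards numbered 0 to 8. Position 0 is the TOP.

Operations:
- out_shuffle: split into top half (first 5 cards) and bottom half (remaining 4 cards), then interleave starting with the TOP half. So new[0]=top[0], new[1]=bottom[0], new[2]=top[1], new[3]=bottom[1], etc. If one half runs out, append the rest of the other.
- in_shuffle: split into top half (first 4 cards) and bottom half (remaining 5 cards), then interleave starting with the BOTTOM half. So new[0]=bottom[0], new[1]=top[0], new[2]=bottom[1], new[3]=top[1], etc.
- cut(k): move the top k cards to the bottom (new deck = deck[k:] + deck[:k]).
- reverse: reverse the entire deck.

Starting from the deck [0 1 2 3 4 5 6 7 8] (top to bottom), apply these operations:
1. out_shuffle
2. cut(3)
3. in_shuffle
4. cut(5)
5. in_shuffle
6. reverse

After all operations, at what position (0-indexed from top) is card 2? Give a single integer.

After op 1 (out_shuffle): [0 5 1 6 2 7 3 8 4]
After op 2 (cut(3)): [6 2 7 3 8 4 0 5 1]
After op 3 (in_shuffle): [8 6 4 2 0 7 5 3 1]
After op 4 (cut(5)): [7 5 3 1 8 6 4 2 0]
After op 5 (in_shuffle): [8 7 6 5 4 3 2 1 0]
After op 6 (reverse): [0 1 2 3 4 5 6 7 8]
Card 2 is at position 2.

Answer: 2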